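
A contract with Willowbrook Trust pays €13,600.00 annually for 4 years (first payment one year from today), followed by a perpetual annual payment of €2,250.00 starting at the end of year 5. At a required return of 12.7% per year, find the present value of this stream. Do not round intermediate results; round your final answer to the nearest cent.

€51688.31

PV of 4-year annuity: €13,600.00 × [1 − (1+0.127)^−4] / 0.127 = 40706.26642
Perpetuity value at year 4: €2,250.00 / 0.127 = 17716.53543
PV of perpetuity: 17716.53543 / (1+0.127)^4 = 10982.04283
Total PV = 40706.26642 + 10982.04283 = 51688.30925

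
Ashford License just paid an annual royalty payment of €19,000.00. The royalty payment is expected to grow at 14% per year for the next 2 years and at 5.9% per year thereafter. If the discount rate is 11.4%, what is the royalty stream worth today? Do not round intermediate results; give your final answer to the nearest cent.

€422453.08

D_1 = 21660.00000
D_2 = 24692.40000
Terminal value at year 2: TV = D_2×(1+g_2)/(r−g_2) = 26149.25160/0.055 = 475440.93818
P_0 = D_1/(1+r)^1 + D_2/(1+r)^2 + TV/(1+r)^2
    = 19443.44704 + 19897.24383 + 383112.38568 = 422453.07655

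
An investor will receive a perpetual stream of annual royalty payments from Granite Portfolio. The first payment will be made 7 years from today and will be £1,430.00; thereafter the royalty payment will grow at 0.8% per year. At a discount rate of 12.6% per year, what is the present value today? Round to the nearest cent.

£5945.98

Value at end of year 6: C₁ / (r − g) = £1,430.00 / (0.126 − 0.008) = £12,118.6441
Discount to today: PV = £12,118.6441 / (1 + 0.126)^6 = £12,118.6441 / 2.038123 = £5,945.98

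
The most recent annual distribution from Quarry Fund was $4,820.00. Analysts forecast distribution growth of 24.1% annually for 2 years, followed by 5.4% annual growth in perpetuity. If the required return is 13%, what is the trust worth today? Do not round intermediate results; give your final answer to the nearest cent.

D_1 = 5981.62000
D_2 = 7423.19042
Terminal value at year 2: TV = D_2×(1+g_2)/(r−g_2) = 7824.04270/0.076 = 102947.93030
P_0 = D_1/(1+r)^1 + D_2/(1+r)^2 + TV/(1+r)^2
    = 5293.46903 + 5813.44696 + 80623.33017 = 91730.24616

$91730.25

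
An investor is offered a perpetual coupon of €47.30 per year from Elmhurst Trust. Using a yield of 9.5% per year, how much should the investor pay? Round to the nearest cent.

Level perpetuity: PV = C / r = €47.30 / 0.095 = €497.89

€497.89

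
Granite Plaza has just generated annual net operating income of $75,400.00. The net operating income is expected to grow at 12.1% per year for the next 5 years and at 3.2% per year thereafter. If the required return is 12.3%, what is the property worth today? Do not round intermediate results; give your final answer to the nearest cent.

D_1 = 84523.40000
D_2 = 94750.73140
D_3 = 106215.56990
D_4 = 119067.65386
D_5 = 133474.83997
Terminal value at year 5: TV = D_5×(1+g_2)/(r−g_2) = 137746.03485/0.091 = 1513692.69069
P_0 = D_1/(1+r)^1 + D_2/(1+r)^2 + D_3/(1+r)^3 + D_4/(1+r)^4 + D_5/(1+r)^5 + TV/(1+r)^5
    = 75265.71683 + 75131.67281 + 74997.86752 + 74864.30052 + 74730.97140 + 847498.48887 = 1222489.01795

$1222489.02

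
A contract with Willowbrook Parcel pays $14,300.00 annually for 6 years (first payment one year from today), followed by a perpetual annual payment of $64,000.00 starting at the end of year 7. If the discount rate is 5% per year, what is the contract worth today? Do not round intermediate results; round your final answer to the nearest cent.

$1027738.10

PV of 6-year annuity: $14,300.00 × [1 − (1+0.05)^−6] / 0.05 = 72582.39656
Perpetuity value at year 6: $64,000.00 / 0.05 = 1280000.00000
PV of perpetuity: 1280000.00000 / (1+0.05)^6 = 955155.70769
Total PV = 72582.39656 + 955155.70769 = 1027738.10426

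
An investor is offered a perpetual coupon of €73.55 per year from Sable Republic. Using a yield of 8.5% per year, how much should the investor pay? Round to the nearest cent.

Level perpetuity: PV = C / r = €73.55 / 0.085 = €865.29

€865.29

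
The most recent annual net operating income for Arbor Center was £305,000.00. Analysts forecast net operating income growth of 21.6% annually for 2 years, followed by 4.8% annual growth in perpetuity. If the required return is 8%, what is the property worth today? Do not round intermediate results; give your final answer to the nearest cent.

D_1 = 370880.00000
D_2 = 450990.08000
Terminal value at year 2: TV = D_2×(1+g_2)/(r−g_2) = 472637.60384/0.032 = 14769925.12000
P_0 = D_1/(1+r)^1 + D_2/(1+r)^2 + TV/(1+r)^2
    = 343407.40741 + 386651.30316 + 12662830.17833 = 13392888.88889

£13392888.89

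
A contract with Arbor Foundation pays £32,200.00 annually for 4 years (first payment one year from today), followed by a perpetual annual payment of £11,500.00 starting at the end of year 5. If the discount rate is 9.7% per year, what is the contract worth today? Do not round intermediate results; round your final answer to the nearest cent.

PV of 4-year annuity: £32,200.00 × [1 − (1+0.097)^−4] / 0.097 = 102736.06110
Perpetuity value at year 4: £11,500.00 / 0.097 = 118556.70103
PV of perpetuity: 118556.70103 / (1+0.097)^4 = 81865.25064
Total PV = 102736.06110 + 81865.25064 = 184601.31174

£184601.31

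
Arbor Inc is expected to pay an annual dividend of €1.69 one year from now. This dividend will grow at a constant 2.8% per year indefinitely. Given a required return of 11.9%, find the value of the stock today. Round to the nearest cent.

€18.57

Growing perpetuity: P = D₁ / (r − g) = €1.6900 / (0.119 − 0.028) = €18.57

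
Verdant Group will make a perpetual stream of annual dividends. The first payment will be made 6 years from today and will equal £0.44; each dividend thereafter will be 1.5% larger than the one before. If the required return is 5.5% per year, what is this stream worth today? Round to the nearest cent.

Value at end of year 5: C₁ / (r − g) = £0.44 / (0.055 − 0.015) = £11.0000
Discount to today: PV = £11.0000 / (1 + 0.055)^5 = £11.0000 / 1.306960 = £8.42

£8.42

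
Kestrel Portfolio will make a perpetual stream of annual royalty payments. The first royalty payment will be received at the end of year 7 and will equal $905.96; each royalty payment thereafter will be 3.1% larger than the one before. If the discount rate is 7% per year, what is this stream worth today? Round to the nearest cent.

$15478.96

Value at end of year 6: C₁ / (r − g) = $905.96 / (0.07 − 0.031) = $23,229.7436
Discount to today: PV = $23,229.7436 / (1 + 0.07)^6 = $23,229.7436 / 1.500730 = $15,478.96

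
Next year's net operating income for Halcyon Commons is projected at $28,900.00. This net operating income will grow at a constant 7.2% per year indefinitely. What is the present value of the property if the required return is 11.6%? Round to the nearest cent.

$656818.18

Growing perpetuity: P = D₁ / (r − g) = $28,900.0000 / (0.116 − 0.072) = $656,818.18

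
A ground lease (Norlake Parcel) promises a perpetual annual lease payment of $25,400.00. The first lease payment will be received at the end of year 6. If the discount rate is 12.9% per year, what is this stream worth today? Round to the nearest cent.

Value at end of year 5: C / r = $25,400.00 / 0.129 = $196,899.2248
Discount to today: PV = $196,899.2248 / (1 + 0.129)^5 = $196,899.2248 / 1.834297 = $107,343.14

$107343.14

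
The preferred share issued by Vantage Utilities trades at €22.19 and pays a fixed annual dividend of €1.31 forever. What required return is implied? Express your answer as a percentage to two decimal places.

P = C/r ⇒ r = C/P = €1.31/€22.19 = 0.059036

5.90%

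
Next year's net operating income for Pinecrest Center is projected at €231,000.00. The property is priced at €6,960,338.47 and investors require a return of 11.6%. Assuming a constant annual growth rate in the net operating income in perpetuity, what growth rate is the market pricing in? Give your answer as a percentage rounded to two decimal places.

P = D₁/(r−g) ⇒ g = r − D₁/P = 0.116 − €231,000.00/€6,960,338.47 = 0.082812

8.28%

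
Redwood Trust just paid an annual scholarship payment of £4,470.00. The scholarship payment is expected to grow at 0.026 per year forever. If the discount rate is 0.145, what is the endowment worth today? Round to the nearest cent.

£38539.66

D₁ = D₀ × (1 + g) = £4,470.00 × 1.026 = £4,586.2200
Growing perpetuity: P = D₁ / (r − g) = £4,586.2200 / (0.145 − 0.026) = £38,539.66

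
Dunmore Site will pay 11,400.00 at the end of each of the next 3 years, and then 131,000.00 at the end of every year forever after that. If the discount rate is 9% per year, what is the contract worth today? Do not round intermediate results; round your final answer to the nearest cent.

PV of 3-year annuity: 11,400.00 × [1 − (1+0.09)^−3] / 0.09 = 28856.75919
Perpetuity value at year 3: 131,000.00 / 0.09 = 1455555.55556
PV of perpetuity: 1455555.55556 / (1+0.09)^3 = 1123955.95431
Total PV = 28856.75919 + 1123955.95431 = 1152812.71350

1152812.71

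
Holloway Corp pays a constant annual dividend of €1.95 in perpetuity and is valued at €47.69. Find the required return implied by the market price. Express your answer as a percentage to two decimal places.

4.09%

P = C/r ⇒ r = C/P = €1.95/€47.69 = 0.040889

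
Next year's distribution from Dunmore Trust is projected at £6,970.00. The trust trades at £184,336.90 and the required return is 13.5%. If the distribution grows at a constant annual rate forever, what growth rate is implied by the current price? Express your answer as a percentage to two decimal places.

9.72%

P = D₁/(r−g) ⇒ g = r − D₁/P = 0.135 − £6,970.00/£184,336.90 = 0.097189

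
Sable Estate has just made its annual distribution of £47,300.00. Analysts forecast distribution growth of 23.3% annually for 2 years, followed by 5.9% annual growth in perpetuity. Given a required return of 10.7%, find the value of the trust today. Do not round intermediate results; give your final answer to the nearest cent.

D_1 = 58320.90000
D_2 = 71909.66970
Terminal value at year 2: TV = D_2×(1+g_2)/(r−g_2) = 76152.34021/0.048 = 1586507.08776
P_0 = D_1/(1+r)^1 + D_2/(1+r)^2 + TV/(1+r)^2
    = 52683.73984 + 58680.26307 + 1294633.30400 = 1405997.30691

£1405997.31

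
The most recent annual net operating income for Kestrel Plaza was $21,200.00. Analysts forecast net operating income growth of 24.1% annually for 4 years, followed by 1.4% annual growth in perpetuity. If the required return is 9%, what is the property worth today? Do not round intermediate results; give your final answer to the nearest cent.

$593798.00

D_1 = 26309.20000
D_2 = 32649.71720
D_3 = 40518.29905
D_4 = 50283.20912
Terminal value at year 4: TV = D_4×(1+g_2)/(r−g_2) = 50987.17404/0.076 = 670883.86898
P_0 = D_1/(1+r)^1 + D_2/(1+r)^2 + D_3/(1+r)^3 + D_4/(1+r)^4 + TV/(1+r)^4
    = 24136.88073 + 27480.61375 + 31287.56116 + 35621.89303 + 475271.04648 = 593797.99516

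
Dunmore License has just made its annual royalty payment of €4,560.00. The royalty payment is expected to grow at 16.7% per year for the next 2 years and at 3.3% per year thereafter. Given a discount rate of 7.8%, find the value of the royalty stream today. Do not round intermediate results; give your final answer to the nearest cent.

€132955.73

D_1 = 5321.52000
D_2 = 6210.21384
Terminal value at year 2: TV = D_2×(1+g_2)/(r−g_2) = 6415.15090/0.045 = 142558.90882
P_0 = D_1/(1+r)^1 + D_2/(1+r)^2 + TV/(1+r)^2
    = 4936.47495 + 5344.03179 + 122675.21867 = 132955.72542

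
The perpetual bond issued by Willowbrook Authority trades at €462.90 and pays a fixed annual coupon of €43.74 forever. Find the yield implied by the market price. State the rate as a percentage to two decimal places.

P = C/r ⇒ r = C/P = €43.74/€462.90 = 0.094491

9.45%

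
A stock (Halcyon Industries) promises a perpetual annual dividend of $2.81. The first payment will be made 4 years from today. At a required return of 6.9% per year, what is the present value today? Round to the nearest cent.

$33.34

Value at end of year 3: C / r = $2.81 / 0.069 = $40.7246
Discount to today: PV = $40.7246 / (1 + 0.069)^3 = $40.7246 / 1.221612 = $33.34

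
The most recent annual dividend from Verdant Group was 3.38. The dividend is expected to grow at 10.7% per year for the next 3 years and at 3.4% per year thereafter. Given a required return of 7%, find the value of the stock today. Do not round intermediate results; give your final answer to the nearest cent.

D_1 = 3.74166
D_2 = 4.14202
D_3 = 4.58521
Terminal value at year 3: TV = D_3×(1+g_2)/(r−g_2) = 4.74111/0.036 = 131.69752
P_0 = D_1/(1+r)^1 + D_2/(1+r)^2 + D_3/(1+r)^3 + TV/(1+r)^3
    = 3.49688 + 3.61780 + 3.74290 + 107.50441 = 118.36198

118.36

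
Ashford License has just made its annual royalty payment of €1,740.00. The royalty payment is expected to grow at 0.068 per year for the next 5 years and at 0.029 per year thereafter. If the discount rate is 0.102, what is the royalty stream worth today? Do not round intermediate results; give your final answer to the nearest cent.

D_1 = 1858.32000
D_2 = 1984.68576
D_3 = 2119.64439
D_4 = 2263.78021
D_5 = 2417.71726
Terminal value at year 5: TV = D_5×(1+g_2)/(r−g_2) = 2487.83107/0.073 = 34079.87761
P_0 = D_1/(1+r)^1 + D_2/(1+r)^2 + D_3/(1+r)^3 + D_4/(1+r)^4 + D_5/(1+r)^5 + TV/(1+r)^5
    = 1686.31579 + 1634.28790 + 1583.86522 + 1534.99824 + 1487.63894 + 20969.59554 = 28896.70163

€28896.70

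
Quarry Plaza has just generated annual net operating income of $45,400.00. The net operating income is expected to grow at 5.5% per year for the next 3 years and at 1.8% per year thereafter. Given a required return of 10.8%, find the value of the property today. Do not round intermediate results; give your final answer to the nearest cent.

$566882.10

D_1 = 47897.00000
D_2 = 50531.33500
D_3 = 53310.55843
Terminal value at year 3: TV = D_3×(1+g_2)/(r−g_2) = 54270.14848/0.09 = 603001.64974
P_0 = D_1/(1+r)^1 + D_2/(1+r)^2 + D_3/(1+r)^3 + TV/(1+r)^3
    = 43228.33935 + 41160.55777 + 39191.68633 + 443301.51870 = 566882.10215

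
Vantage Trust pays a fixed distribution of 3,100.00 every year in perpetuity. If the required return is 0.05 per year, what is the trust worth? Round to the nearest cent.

62000.00

Level perpetuity: PV = C / r = 3,100.00 / 0.05 = 62,000.00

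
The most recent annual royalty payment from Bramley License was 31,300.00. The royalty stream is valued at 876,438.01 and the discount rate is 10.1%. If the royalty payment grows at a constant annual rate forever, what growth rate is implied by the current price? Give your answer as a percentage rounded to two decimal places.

6.30%

P = D₀(1+g)/(r−g) ⇒ P(r−g) = D₀(1+g) ⇒ g(P+D₀) = P·r − D₀
g = (P·r − D₀)/(P + D₀) = (876,438.01×0.101 − 31,300.00) / (876,438.01 + 31,300.00) = 0.063036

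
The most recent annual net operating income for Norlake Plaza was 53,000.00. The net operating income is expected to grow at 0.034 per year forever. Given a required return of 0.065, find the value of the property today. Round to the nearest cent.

1767806.45

D₁ = D₀ × (1 + g) = 53,000.00 × 1.034 = 54,802.0000
Growing perpetuity: P = D₁ / (r − g) = 54,802.0000 / (0.065 − 0.034) = 1,767,806.45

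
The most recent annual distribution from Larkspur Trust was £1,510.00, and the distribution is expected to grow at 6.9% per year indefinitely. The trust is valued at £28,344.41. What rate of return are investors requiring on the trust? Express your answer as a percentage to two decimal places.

D₁ = £1,510.00 × 1.069 = £1,614.1900
P = D₁/(r − g) ⇒ r = D₁/P + g = £1,614.1900/£28,344.41 + 0.069 = 0.056949 + 0.069 = 0.125949

12.59%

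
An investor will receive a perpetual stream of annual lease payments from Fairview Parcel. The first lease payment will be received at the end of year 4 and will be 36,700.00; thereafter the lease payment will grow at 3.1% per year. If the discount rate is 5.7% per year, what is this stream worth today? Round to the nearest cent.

1195274.78

Value at end of year 3: C₁ / (r − g) = 36,700.00 / (0.057 − 0.031) = 1,411,538.4615
Discount to today: PV = 1,411,538.4615 / (1 + 0.057)^3 = 1,411,538.4615 / 1.180932 = 1,195,274.78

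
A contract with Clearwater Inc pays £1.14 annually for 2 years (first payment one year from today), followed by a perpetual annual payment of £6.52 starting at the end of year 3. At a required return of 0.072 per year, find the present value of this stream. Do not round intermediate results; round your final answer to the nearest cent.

£80.86

PV of 2-year annuity: £1.14 × [1 − (1+0.072)^−2] / 0.072 = 2.05544
Perpetuity value at year 2: £6.52 / 0.072 = 90.55556
PV of perpetuity: 90.55556 / (1+0.072)^2 = 78.79988
Total PV = 2.05544 + 78.79988 = 80.85532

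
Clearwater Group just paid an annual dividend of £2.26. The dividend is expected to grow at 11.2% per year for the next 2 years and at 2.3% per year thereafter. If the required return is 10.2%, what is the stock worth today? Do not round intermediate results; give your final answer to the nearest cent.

D_1 = 2.51312
D_2 = 2.79459
Terminal value at year 2: TV = D_2×(1+g_2)/(r−g_2) = 2.85886/0.079 = 36.18816
P_0 = D_1/(1+r)^1 + D_2/(1+r)^2 + TV/(1+r)^2
    = 2.28051 + 2.30120 + 29.79912 = 34.38083

£34.38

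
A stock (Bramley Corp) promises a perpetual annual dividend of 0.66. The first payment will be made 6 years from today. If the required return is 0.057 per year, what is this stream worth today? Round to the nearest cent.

Value at end of year 5: C / r = 0.66 / 0.057 = 11.5789
Discount to today: PV = 11.5789 / (1 + 0.057)^5 = 11.5789 / 1.319395 = 8.78

8.78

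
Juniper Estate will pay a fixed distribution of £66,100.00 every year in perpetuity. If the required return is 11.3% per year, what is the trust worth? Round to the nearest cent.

£584955.75

Level perpetuity: PV = C / r = £66,100.00 / 0.113 = £584,955.75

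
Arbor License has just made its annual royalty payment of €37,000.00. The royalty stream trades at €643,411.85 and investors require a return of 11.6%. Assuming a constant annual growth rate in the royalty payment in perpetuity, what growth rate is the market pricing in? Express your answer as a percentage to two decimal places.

5.53%

P = D₀(1+g)/(r−g) ⇒ P(r−g) = D₀(1+g) ⇒ g(P+D₀) = P·r − D₀
g = (P·r − D₀)/(P + D₀) = (€643,411.85×0.116 − €37,000.00) / (€643,411.85 + €37,000.00) = 0.055313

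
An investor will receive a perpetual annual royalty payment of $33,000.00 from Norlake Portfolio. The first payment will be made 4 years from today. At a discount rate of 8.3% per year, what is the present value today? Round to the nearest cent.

$313004.43

Value at end of year 3: C / r = $33,000.00 / 0.083 = $397,590.3614
Discount to today: PV = $397,590.3614 / (1 + 0.083)^3 = $397,590.3614 / 1.270239 = $313,004.43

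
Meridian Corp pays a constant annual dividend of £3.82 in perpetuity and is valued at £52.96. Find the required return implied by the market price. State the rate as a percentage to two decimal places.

7.21%

P = C/r ⇒ r = C/P = £3.82/£52.96 = 0.072130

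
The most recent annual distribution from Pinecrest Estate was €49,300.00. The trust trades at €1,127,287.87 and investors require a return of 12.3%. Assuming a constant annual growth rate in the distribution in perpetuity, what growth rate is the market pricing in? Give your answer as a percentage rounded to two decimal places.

7.59%

P = D₀(1+g)/(r−g) ⇒ P(r−g) = D₀(1+g) ⇒ g(P+D₀) = P·r − D₀
g = (P·r − D₀)/(P + D₀) = (€1,127,287.87×0.123 − €49,300.00) / (€1,127,287.87 + €49,300.00) = 0.075945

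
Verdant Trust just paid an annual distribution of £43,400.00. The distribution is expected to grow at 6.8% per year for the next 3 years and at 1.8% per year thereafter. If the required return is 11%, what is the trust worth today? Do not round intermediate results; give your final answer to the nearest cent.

£548347.64

D_1 = 46351.20000
D_2 = 49503.08160
D_3 = 52869.29115
Terminal value at year 3: TV = D_3×(1+g_2)/(r−g_2) = 53820.93839/0.092 = 585010.19989
P_0 = D_1/(1+r)^1 + D_2/(1+r)^2 + D_3/(1+r)^3 + TV/(1+r)^3
    = 41757.83784 + 40177.81154 + 38657.57002 + 427754.41613 = 548347.63553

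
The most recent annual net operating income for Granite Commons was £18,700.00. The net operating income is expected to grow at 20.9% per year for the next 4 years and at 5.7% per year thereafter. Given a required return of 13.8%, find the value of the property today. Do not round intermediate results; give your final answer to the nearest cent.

£398079.92

D_1 = 22608.30000
D_2 = 27333.43470
D_3 = 33046.12255
D_4 = 39952.76217
Terminal value at year 4: TV = D_4×(1+g_2)/(r−g_2) = 42230.06961/0.081 = 521358.88406
P_0 = D_1/(1+r)^1 + D_2/(1+r)^2 + D_3/(1+r)^3 + D_4/(1+r)^4 + TV/(1+r)^4
    = 19866.69596 + 21106.18226 + 22423.00031 + 23821.97485 + 310862.06683 = 398079.92020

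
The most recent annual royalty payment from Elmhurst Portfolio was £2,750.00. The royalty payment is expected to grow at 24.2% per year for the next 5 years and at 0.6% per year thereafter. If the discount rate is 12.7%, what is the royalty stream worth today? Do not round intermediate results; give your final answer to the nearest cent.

£55742.47

D_1 = 3415.50000
D_2 = 4242.05100
D_3 = 5268.62734
D_4 = 6543.63516
D_5 = 8127.19487
Terminal value at year 5: TV = D_5×(1+g_2)/(r−g_2) = 8175.95804/0.121 = 67569.90113
P_0 = D_1/(1+r)^1 + D_2/(1+r)^2 + D_3/(1+r)^3 + D_4/(1+r)^4 + D_5/(1+r)^5 + TV/(1+r)^5
    = 3030.61224 + 3339.85839 + 3680.66027 + 4056.23785 + 4470.13967 + 37164.96287 = 55742.47129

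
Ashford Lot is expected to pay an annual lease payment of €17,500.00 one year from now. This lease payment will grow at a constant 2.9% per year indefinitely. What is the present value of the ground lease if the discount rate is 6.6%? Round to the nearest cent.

€472972.97

Growing perpetuity: P = D₁ / (r − g) = €17,500.0000 / (0.066 − 0.029) = €472,972.97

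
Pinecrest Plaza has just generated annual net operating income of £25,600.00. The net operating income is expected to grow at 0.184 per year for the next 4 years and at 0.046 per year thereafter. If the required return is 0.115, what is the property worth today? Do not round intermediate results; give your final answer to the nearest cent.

£612688.17

D_1 = 30310.40000
D_2 = 35887.51360
D_3 = 42490.81610
D_4 = 50309.12627
Terminal value at year 4: TV = D_4×(1+g_2)/(r−g_2) = 52623.34607/0.069 = 762657.18947
P_0 = D_1/(1+r)^1 + D_2/(1+r)^2 + D_3/(1+r)^3 + D_4/(1+r)^4 + TV/(1+r)^4
    = 27184.21525 + 28866.46713 + 30652.82250 + 32549.72362 + 493434.94068 = 612688.16917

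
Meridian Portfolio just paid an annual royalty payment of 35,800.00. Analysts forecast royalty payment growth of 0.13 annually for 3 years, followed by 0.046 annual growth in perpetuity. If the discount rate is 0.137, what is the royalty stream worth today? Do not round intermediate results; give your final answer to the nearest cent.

510032.66

D_1 = 40454.00000
D_2 = 45713.02000
D_3 = 51655.71260
Terminal value at year 3: TV = D_3×(1+g_2)/(r−g_2) = 54031.87538/0.091 = 593756.87230
P_0 = D_1/(1+r)^1 + D_2/(1+r)^2 + D_3/(1+r)^3 + TV/(1+r)^3
    = 35579.59543 + 35360.54779 + 35142.84872 + 403949.66773 = 510032.65967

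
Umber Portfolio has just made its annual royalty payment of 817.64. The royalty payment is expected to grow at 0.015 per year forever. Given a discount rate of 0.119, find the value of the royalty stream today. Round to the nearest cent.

7979.85

D₁ = D₀ × (1 + g) = 817.64 × 1.015 = 829.9046
Growing perpetuity: P = D₁ / (r − g) = 829.9046 / (0.119 − 0.015) = 7,979.85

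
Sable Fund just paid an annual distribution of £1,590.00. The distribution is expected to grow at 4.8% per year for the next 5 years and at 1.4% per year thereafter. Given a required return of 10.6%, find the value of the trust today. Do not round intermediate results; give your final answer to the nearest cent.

D_1 = 1666.32000
D_2 = 1746.30336
D_3 = 1830.12592
D_4 = 1917.97197
D_5 = 2010.03462
Terminal value at year 5: TV = D_5×(1+g_2)/(r−g_2) = 2038.17510/0.092 = 22154.07722
P_0 = D_1/(1+r)^1 + D_2/(1+r)^2 + D_3/(1+r)^3 + D_4/(1+r)^4 + D_5/(1+r)^5 + TV/(1+r)^5
    = 1506.61844 + 1427.60952 + 1352.74392 + 1281.80437 + 1214.58497 + 13386.83869 = 20170.19992

£20170.20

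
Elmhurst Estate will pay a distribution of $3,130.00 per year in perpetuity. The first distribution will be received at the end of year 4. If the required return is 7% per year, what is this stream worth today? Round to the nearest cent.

$36500.18

Value at end of year 3: C / r = $3,130.00 / 0.07 = $44,714.2857
Discount to today: PV = $44,714.2857 / (1 + 0.07)^3 = $44,714.2857 / 1.225043 = $36,500.18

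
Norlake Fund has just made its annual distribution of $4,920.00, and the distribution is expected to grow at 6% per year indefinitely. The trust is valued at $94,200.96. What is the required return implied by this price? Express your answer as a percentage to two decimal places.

11.54%

D₁ = $4,920.00 × 1.06 = $5,215.2000
P = D₁/(r − g) ⇒ r = D₁/P + g = $5,215.2000/$94,200.96 + 0.06 = 0.055362 + 0.06 = 0.115362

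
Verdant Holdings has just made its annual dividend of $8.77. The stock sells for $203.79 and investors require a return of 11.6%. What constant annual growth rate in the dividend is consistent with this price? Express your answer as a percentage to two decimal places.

7.00%

P = D₀(1+g)/(r−g) ⇒ P(r−g) = D₀(1+g) ⇒ g(P+D₀) = P·r − D₀
g = (P·r − D₀)/(P + D₀) = ($203.79×0.116 − $8.77) / ($203.79 + $8.77) = 0.069955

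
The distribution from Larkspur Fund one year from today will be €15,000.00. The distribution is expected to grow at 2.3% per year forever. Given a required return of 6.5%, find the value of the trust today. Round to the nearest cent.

Growing perpetuity: P = D₁ / (r − g) = €15,000.0000 / (0.065 − 0.023) = €357,142.86

€357142.86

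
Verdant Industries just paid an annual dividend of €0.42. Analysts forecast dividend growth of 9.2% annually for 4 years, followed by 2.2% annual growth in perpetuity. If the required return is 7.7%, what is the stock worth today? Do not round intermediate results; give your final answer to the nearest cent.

€9.99

D_1 = 0.45864
D_2 = 0.50083
D_3 = 0.54691
D_4 = 0.59723
Terminal value at year 4: TV = D_4×(1+g_2)/(r−g_2) = 0.61037/0.055 = 11.09757
P_0 = D_1/(1+r)^1 + D_2/(1+r)^2 + D_3/(1+r)^3 + D_4/(1+r)^4 + TV/(1+r)^4
    = 0.42585 + 0.43178 + 0.43779 + 0.44389 + 8.24831 = 9.98763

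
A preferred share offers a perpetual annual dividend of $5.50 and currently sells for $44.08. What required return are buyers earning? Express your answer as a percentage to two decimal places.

12.48%

P = C/r ⇒ r = C/P = $5.50/$44.08 = 0.124773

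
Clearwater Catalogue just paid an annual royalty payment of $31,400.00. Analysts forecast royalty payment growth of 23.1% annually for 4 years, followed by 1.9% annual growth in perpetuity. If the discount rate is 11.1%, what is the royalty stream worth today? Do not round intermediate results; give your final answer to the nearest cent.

D_1 = 38653.40000
D_2 = 47582.33540
D_3 = 58573.85488
D_4 = 72104.41535
Terminal value at year 4: TV = D_4×(1+g_2)/(r−g_2) = 73474.39925/0.092 = 798634.77441
P_0 = D_1/(1+r)^1 + D_2/(1+r)^2 + D_3/(1+r)^3 + D_4/(1+r)^4 + TV/(1+r)^4
    = 34791.53915 + 38549.40117 + 42713.15287 + 47326.63473 + 524193.92161 = 687574.64953

$687574.65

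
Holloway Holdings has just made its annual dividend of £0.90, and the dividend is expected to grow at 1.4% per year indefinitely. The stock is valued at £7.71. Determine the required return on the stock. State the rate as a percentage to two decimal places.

D₁ = £0.90 × 1.014 = £0.9126
P = D₁/(r − g) ⇒ r = D₁/P + g = £0.9126/£7.71 + 0.014 = 0.118366 + 0.014 = 0.132366

13.24%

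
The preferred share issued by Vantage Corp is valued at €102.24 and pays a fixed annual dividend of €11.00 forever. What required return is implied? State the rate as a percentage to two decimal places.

10.76%

P = C/r ⇒ r = C/P = €11.00/€102.24 = 0.107590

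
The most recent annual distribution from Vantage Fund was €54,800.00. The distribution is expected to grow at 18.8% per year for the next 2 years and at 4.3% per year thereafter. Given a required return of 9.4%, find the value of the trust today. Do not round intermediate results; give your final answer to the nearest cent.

D_1 = 65102.40000
D_2 = 77341.65120
Terminal value at year 2: TV = D_2×(1+g_2)/(r−g_2) = 80667.34220/0.051 = 1581712.59219
P_0 = D_1/(1+r)^1 + D_2/(1+r)^2 + TV/(1+r)^2
    = 59508.59232 + 64621.76205 + 1321578.38851 = 1445708.74288

€1445708.74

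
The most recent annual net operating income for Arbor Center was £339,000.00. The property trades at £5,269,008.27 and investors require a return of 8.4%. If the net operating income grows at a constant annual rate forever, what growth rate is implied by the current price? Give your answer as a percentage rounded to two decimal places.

P = D₀(1+g)/(r−g) ⇒ P(r−g) = D₀(1+g) ⇒ g(P+D₀) = P·r − D₀
g = (P·r − D₀)/(P + D₀) = (£5,269,008.27×0.084 − £339,000.00) / (£5,269,008.27 + £339,000.00) = 0.018473

1.85%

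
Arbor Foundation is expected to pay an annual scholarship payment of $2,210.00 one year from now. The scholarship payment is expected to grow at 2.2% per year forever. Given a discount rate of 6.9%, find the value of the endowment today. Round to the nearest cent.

$47021.28

Growing perpetuity: P = D₁ / (r − g) = $2,210.0000 / (0.069 − 0.022) = $47,021.28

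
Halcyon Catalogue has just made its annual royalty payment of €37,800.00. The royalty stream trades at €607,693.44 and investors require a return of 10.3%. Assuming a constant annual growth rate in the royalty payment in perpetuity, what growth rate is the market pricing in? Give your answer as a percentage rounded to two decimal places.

3.84%

P = D₀(1+g)/(r−g) ⇒ P(r−g) = D₀(1+g) ⇒ g(P+D₀) = P·r − D₀
g = (P·r − D₀)/(P + D₀) = (€607,693.44×0.103 − €37,800.00) / (€607,693.44 + €37,800.00) = 0.038408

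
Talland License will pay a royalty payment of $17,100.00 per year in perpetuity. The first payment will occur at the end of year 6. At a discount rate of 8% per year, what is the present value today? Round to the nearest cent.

$145474.66

Value at end of year 5: C / r = $17,100.00 / 0.08 = $213,750.0000
Discount to today: PV = $213,750.0000 / (1 + 0.08)^5 = $213,750.0000 / 1.469328 = $145,474.66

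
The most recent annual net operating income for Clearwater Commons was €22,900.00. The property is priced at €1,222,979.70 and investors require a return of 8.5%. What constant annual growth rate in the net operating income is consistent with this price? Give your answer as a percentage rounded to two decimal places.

6.51%

P = D₀(1+g)/(r−g) ⇒ P(r−g) = D₀(1+g) ⇒ g(P+D₀) = P·r − D₀
g = (P·r − D₀)/(P + D₀) = (€1,222,979.70×0.085 − €22,900.00) / (€1,222,979.70 + €22,900.00) = 0.065057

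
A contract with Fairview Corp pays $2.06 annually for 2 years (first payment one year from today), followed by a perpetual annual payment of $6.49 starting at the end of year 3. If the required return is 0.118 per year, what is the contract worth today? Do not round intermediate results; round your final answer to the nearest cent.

$47.49

PV of 2-year annuity: $2.06 × [1 − (1+0.118)^−2] / 0.118 = 3.49068
Perpetuity value at year 2: $6.49 / 0.118 = 55.00000
PV of perpetuity: 55.00000 / (1+0.118)^2 = 44.00268
Total PV = 3.49068 + 44.00268 = 47.49335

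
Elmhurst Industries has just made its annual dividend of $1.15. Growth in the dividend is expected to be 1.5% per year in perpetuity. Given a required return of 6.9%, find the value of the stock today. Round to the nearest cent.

$21.62

D₁ = D₀ × (1 + g) = $1.15 × 1.015 = $1.1673
Growing perpetuity: P = D₁ / (r − g) = $1.1673 / (0.069 − 0.015) = $21.62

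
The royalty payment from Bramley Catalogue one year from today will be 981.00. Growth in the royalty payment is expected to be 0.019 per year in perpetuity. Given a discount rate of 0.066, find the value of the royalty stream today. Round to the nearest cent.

20872.34

Growing perpetuity: P = D₁ / (r − g) = 981.0000 / (0.066 − 0.019) = 20,872.34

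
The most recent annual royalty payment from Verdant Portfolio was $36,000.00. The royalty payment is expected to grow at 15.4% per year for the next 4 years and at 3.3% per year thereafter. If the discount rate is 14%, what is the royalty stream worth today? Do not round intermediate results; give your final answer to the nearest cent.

D_1 = 41544.00000
D_2 = 47941.77600
D_3 = 55324.80950
D_4 = 63844.83017
Terminal value at year 4: TV = D_4×(1+g_2)/(r−g_2) = 65951.70956/0.107 = 616371.11741
P_0 = D_1/(1+r)^1 + D_2/(1+r)^2 + D_3/(1+r)^3 + D_4/(1+r)^4 + TV/(1+r)^4
    = 36442.10526 + 36889.63989 + 37342.67055 + 37801.26475 + 364941.18216 = 513416.86262

$513416.86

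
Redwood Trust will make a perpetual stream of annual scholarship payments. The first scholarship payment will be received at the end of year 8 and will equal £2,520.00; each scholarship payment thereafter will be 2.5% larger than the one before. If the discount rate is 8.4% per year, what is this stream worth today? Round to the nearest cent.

Value at end of year 7: C₁ / (r − g) = £2,520.00 / (0.084 − 0.025) = £42,711.8644
Discount to today: PV = £42,711.8644 / (1 + 0.084)^7 = £42,711.8644 / 1.758754 = £24,285.30

£24285.30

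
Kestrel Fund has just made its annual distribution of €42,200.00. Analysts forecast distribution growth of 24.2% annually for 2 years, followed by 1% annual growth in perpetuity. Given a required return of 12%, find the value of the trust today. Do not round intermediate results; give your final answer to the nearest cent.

€575175.04

D_1 = 52412.40000
D_2 = 65096.20080
Terminal value at year 2: TV = D_2×(1+g_2)/(r−g_2) = 65747.16281/0.11 = 597701.48007
P_0 = D_1/(1+r)^1 + D_2/(1+r)^2 + TV/(1+r)^2
    = 46796.78571 + 51894.29273 + 476483.96052 = 575175.03896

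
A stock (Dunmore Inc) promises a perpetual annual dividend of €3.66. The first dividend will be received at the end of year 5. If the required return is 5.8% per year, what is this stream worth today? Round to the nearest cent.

Value at end of year 4: C / r = €3.66 / 0.058 = €63.1034
Discount to today: PV = €63.1034 / (1 + 0.058)^4 = €63.1034 / 1.252976 = €50.36

€50.36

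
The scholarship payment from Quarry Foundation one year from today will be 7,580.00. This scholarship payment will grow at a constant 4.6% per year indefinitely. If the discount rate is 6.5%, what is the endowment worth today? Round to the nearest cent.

398947.37

Growing perpetuity: P = D₁ / (r − g) = 7,580.0000 / (0.065 − 0.046) = 398,947.37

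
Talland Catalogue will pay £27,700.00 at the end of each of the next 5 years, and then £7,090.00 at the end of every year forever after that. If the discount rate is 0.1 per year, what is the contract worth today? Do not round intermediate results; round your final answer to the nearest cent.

£149028.12

PV of 5-year annuity: £27,700.00 × [1 − (1+0.1)^−5] / 0.1 = 105004.79351
Perpetuity value at year 5: £7,090.00 / 0.1 = 70900.00000
PV of perpetuity: 70900.00000 / (1+0.1)^5 = 44023.32180
Total PV = 105004.79351 + 44023.32180 = 149028.11532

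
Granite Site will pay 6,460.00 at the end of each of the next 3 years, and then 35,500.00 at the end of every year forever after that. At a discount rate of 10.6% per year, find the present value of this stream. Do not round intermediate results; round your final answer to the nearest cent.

PV of 3-year annuity: 6,460.00 × [1 − (1+0.106)^−3] / 0.106 = 15896.87353
Perpetuity value at year 3: 35,500.00 / 0.106 = 334905.66038
PV of perpetuity: 334905.66038 / (1+0.106)^3 = 247546.68044
Total PV = 15896.87353 + 247546.68044 = 263443.55397

263443.55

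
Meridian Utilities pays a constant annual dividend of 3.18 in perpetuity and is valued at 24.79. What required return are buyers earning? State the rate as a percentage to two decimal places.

12.83%

P = C/r ⇒ r = C/P = 3.18/24.79 = 0.128278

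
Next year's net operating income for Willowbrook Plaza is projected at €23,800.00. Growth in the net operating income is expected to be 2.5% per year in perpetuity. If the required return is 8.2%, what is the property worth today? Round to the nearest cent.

Growing perpetuity: P = D₁ / (r − g) = €23,800.0000 / (0.082 − 0.025) = €417,543.86

€417543.86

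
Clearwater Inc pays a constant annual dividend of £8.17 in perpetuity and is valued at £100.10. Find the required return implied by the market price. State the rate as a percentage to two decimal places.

P = C/r ⇒ r = C/P = £8.17/£100.10 = 0.081618

8.16%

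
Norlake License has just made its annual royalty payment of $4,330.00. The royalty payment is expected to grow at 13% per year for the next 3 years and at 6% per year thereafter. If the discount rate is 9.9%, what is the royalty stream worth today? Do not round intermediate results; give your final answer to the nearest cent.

D_1 = 4892.90000
D_2 = 5528.97700
D_3 = 6247.74401
Terminal value at year 3: TV = D_3×(1+g_2)/(r−g_2) = 6622.60865/0.039 = 169810.47822
P_0 = D_1/(1+r)^1 + D_2/(1+r)^2 + D_3/(1+r)^3 + TV/(1+r)^3
    = 4452.13831 + 4577.72183 + 4706.84774 + 127929.70775 = 141666.41563

$141666.42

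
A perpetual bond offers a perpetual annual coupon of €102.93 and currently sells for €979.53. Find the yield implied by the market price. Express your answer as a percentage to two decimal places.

P = C/r ⇒ r = C/P = €102.93/€979.53 = 0.105081

10.51%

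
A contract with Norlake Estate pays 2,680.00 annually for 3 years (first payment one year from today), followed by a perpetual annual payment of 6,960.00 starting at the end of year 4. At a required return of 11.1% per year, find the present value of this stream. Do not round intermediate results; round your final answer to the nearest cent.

PV of 3-year annuity: 2,680.00 × [1 − (1+0.111)^−3] / 0.111 = 6537.78168
Perpetuity value at year 3: 6,960.00 / 0.111 = 62702.70270
PV of perpetuity: 62702.70270 / (1+0.111)^3 = 45723.98609
Total PV = 6537.78168 + 45723.98609 = 52261.76778

52261.77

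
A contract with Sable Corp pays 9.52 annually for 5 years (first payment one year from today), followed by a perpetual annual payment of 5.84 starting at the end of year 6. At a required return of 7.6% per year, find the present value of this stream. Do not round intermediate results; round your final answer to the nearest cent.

91.69

PV of 5-year annuity: 9.52 × [1 − (1+0.076)^−5] / 0.076 = 38.41472
Perpetuity value at year 5: 5.84 / 0.076 = 76.84211
PV of perpetuity: 76.84211 / (1+0.076)^5 = 53.27677
Total PV = 38.41472 + 53.27677 = 91.69149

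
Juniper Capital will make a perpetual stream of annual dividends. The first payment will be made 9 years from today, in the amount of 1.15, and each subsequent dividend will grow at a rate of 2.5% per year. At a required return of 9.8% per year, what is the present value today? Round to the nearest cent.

7.46

Value at end of year 8: C₁ / (r − g) = 1.15 / (0.098 − 0.025) = 15.7534
Discount to today: PV = 15.7534 / (1 + 0.098)^8 = 15.7534 / 2.112607 = 7.46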